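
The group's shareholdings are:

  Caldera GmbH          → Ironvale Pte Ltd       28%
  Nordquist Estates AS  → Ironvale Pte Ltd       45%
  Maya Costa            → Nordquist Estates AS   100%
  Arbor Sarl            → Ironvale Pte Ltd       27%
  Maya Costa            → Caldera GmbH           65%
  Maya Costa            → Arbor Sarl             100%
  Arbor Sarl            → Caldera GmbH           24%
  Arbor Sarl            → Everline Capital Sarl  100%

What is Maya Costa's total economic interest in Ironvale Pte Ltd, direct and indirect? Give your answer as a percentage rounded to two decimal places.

Maya reaches Ironvale along 4 paths.
Via Arbor: 100% × 27% = 27%.
Via Nordquist: 100% × 45% = 45%.
Via Arbor → Caldera: 100% × 24% × 28% = 6.72%.
Via Caldera: 65% × 28% = 18.2%.
Total: 27% + 45% + 6.72% + 18.2% = 96.92%.

96.92%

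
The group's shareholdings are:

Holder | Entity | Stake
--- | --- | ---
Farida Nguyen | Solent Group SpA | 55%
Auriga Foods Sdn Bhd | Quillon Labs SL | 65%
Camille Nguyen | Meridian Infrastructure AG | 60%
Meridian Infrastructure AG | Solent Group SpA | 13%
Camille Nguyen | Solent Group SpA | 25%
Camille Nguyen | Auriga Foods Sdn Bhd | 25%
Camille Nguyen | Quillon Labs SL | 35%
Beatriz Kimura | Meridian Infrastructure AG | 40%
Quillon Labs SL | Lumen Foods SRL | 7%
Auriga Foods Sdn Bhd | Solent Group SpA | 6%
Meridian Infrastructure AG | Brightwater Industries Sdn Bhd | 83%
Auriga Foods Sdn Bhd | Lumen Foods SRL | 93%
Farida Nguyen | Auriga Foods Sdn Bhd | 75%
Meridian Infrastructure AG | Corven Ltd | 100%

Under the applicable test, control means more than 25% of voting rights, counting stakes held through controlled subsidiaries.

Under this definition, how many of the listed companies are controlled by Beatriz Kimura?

3

Beatriz holds 40% of Meridian, so Beatriz controls Meridian.
Meridian holds 83% of Brightwater, so Beatriz controls Brightwater.
Meridian holds 100% of Corven, so Beatriz controls Corven.
No other company's threshold is met.
Beatriz controls 3 companies.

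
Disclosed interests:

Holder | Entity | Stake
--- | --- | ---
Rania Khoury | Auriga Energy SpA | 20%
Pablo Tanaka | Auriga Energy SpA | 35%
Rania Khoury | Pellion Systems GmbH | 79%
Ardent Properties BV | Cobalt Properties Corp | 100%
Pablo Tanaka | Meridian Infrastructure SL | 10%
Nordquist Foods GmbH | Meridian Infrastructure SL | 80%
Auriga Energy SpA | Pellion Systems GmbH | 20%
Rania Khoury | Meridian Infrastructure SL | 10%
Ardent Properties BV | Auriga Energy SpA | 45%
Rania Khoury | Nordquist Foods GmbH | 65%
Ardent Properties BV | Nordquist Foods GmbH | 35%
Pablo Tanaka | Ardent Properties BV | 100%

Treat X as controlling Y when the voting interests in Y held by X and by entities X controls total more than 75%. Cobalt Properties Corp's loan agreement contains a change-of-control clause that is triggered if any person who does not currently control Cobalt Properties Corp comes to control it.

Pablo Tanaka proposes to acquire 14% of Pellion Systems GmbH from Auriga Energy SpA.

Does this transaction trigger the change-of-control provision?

The purchase adds only to Pablo's holdings (Auriga's stake shrinks), so Pablo is the only person who could newly come to control Cobalt.
Pablo holds 100% of Ardent, so Pablo controls Ardent.
Ardent holds 100% of Cobalt, so Pablo controls Cobalt.
So Pablo already controls Cobalt before the transaction.
After the purchase, Pablo holds 14% of Pellion directly, and Auriga's stake falls to 6%.
Pablo controlled Cobalt already, so this is not a new person acquiring control; every other person's position is unchanged or reduced.
No new person acquires control, so the clause is not triggered.

No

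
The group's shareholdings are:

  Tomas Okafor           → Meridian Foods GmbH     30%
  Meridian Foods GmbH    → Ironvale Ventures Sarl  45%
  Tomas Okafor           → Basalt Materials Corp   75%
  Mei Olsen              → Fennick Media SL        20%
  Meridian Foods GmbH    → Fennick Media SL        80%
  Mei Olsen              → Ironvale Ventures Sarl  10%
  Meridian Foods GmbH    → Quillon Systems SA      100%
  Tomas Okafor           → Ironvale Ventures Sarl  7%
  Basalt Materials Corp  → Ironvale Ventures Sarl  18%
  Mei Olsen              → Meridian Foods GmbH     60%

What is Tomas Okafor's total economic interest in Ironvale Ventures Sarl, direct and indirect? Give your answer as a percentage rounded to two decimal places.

Tomas reaches Ironvale along 3 paths.
Via Basalt: 75% × 18% = 13.5%.
Via Meridian: 30% × 45% = 13.5%.
Direct stake: 7% = 7%.
Total: 13.5% + 13.5% + 7% = 34%.
Rounded: 34.00%.

34.00%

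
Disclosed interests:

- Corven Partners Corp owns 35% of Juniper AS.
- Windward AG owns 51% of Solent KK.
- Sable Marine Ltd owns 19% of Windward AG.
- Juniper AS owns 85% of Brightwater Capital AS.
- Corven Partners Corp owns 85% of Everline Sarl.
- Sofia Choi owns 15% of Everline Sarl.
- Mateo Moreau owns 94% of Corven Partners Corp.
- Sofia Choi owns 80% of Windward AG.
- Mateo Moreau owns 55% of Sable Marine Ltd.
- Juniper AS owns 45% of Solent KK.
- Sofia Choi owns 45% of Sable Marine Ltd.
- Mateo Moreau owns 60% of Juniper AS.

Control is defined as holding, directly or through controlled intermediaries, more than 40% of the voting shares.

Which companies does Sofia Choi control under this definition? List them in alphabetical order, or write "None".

Sable Marine Ltd, Solent KK, Windward AG

Sofia holds 45% of Sable, so Sofia controls Sable.
Sofia and Sable together hold 80% + 19% = 99% of Windward, so Sofia controls Windward.
Windward holds 51% of Solent, so Sofia controls Solent.
No other company's threshold is met.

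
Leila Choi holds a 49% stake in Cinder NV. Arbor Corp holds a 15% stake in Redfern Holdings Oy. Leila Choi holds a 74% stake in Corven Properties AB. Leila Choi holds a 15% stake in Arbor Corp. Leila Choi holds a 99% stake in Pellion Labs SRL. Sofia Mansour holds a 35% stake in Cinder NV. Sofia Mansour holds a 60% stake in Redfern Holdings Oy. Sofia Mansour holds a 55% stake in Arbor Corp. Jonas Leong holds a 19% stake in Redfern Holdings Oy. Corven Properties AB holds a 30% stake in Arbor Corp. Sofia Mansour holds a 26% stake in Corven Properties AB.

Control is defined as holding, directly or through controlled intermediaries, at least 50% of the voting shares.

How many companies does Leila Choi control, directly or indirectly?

2

Leila holds 74% of Corven, so Leila controls Corven.
Leila holds 99% of Pellion, so Leila controls Pellion.
No other company's threshold is met.
Leila controls 2 companies.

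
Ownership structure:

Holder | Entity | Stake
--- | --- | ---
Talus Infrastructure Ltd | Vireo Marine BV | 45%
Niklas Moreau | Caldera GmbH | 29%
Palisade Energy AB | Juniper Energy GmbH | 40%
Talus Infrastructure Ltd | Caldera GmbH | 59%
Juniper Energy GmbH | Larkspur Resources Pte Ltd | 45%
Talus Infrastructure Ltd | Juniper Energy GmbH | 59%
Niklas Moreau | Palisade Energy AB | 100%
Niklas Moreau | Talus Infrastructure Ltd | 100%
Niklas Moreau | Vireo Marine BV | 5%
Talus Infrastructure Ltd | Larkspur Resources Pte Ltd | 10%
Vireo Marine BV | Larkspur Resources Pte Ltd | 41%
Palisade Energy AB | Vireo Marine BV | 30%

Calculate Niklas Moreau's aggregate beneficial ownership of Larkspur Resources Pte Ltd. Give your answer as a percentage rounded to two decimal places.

87.35%

Niklas reaches Larkspur along 6 paths.
Via Palisade → Juniper: 100% × 40% × 45% = 18%.
Via Talus → Juniper: 100% × 59% × 45% = 26.55%.
Via Talus: 100% × 10% = 10%.
Via Vireo: 5% × 41% = 2.05%.
Via Palisade → Vireo: 100% × 30% × 41% = 12.3%.
Via Talus → Vireo: 100% × 45% × 41% = 18.45%.
Total: 18% + 26.55% + 10% + 2.05% + 12.3% + 18.45% = 87.35%.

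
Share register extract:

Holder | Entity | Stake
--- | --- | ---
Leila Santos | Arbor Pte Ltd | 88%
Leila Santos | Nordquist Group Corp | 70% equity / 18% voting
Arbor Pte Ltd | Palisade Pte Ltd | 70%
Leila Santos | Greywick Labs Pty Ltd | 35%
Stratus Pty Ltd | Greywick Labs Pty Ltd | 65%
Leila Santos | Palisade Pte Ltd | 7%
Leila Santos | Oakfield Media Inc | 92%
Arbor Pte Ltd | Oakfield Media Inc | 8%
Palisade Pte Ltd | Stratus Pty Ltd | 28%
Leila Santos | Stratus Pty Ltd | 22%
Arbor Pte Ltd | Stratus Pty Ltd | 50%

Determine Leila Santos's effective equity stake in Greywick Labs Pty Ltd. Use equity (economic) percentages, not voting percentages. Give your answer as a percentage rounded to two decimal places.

90.39%

Leila reaches Greywick along 5 paths.
Direct stake: 35% = 35%.
Via Arbor → Stratus: 88% × 50% × 65% = 28.6%.
Via Arbor → Palisade → Stratus: 88% × 70% × 28% × 65% = 11.2112%.
Via Palisade → Stratus: 7% × 28% × 65% = 1.274%.
Via Stratus: 22% × 65% = 14.3%.
Total: 35% + 28.6% + 11.2112% + 1.274% + 14.3% = 90.3852%.
Rounded: 90.39%.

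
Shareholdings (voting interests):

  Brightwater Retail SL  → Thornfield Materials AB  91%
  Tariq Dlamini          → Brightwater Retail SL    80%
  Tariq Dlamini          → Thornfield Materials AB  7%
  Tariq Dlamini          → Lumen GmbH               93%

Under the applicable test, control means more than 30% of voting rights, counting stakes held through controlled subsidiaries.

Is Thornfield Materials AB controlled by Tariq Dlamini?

Tariq holds 80% of Brightwater, so Tariq controls Brightwater.
Brightwater and Tariq together hold 91% + 7% = 98% of Thornfield, so Tariq controls Thornfield.

Yes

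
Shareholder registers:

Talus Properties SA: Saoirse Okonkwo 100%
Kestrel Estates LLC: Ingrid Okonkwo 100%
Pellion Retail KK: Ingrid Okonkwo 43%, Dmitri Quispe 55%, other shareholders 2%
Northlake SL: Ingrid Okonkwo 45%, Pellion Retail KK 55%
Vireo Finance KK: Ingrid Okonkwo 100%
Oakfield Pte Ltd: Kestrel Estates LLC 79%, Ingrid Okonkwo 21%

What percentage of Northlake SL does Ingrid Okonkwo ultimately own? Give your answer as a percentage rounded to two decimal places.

Ingrid reaches Northlake along 2 paths.
Direct stake: 45% = 45%.
Via Pellion: 43% × 55% = 23.65%.
Total: 45% + 23.65% = 68.65%.

68.65%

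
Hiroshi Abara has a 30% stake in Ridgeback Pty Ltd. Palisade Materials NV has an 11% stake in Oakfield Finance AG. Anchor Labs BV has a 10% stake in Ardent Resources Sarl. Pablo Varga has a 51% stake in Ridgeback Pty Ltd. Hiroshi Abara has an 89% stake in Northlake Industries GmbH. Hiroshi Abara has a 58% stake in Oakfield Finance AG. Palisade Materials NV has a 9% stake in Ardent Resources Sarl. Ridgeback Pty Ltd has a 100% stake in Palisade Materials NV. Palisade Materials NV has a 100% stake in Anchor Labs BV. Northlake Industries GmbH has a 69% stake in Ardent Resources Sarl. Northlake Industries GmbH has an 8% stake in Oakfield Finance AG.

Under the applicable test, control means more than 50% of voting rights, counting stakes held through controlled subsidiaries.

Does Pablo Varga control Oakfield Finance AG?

No

Pablo holds 51% of Ridgeback, so Pablo controls Ridgeback.
Ridgeback holds 100% of Palisade, so Pablo controls Palisade.
Palisade holds 100% of Anchor, so Pablo controls Anchor.
In Oakfield, Pablo's side holds only 11%, not > 50%.
So Pablo does not control Oakfield.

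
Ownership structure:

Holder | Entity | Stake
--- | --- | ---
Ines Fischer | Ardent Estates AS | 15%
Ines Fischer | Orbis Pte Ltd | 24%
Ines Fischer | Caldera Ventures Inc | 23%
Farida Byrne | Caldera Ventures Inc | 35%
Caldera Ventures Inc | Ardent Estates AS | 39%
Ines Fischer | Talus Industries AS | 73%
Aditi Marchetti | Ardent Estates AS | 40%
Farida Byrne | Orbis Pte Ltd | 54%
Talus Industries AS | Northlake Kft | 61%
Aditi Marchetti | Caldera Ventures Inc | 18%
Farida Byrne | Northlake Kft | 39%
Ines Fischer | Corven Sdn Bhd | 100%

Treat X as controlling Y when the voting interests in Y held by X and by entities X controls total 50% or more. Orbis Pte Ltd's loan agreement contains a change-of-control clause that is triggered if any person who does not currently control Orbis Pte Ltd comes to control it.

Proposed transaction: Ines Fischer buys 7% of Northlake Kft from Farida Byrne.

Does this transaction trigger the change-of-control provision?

No

The purchase adds only to Ines's holdings (Farida's stake shrinks), so Ines is the only person who could newly come to control Orbis.
Ines holds 73% of Talus, so Ines controls Talus.
Ines holds 100% of Corven, so Ines controls Corven.
Talus holds 61% of Northlake, so Ines controls Northlake.
In Orbis, Ines's side holds only 24%, not ≥ 50%.
So before the transaction, Ines does not control Orbis.
After the purchase, Ines holds 7% of Northlake directly, and Farida's stake falls to 32%.
Talus and Ines together hold 61% + 7% = 68% of Northlake, so Ines controls Northlake.
After the transaction, Ines's side holds 24% of Orbis, not ≥ 50%, so Ines still does not control Orbis.
No new person acquires control, so the clause is not triggered.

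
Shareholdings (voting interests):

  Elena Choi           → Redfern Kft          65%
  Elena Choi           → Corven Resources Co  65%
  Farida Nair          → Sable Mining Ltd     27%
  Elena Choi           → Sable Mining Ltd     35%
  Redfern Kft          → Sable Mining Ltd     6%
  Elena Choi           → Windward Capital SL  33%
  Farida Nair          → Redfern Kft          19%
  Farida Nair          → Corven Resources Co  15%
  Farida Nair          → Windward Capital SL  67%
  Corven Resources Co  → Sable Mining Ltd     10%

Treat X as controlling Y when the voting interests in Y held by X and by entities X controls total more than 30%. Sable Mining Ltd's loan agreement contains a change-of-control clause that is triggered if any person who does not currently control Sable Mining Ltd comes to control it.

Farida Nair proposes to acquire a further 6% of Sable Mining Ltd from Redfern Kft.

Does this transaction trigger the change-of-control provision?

The purchase adds only to Farida's holdings (Redfern's stake shrinks), so Farida is the only person who could newly come to control Sable.
Farida holds 67% of Windward, so Farida controls Windward.
In Sable, Farida's side holds only 27%, not > 30%.
So before the transaction, Farida does not control Sable.
After the purchase, Farida's direct stake in Sable rises to 27% + 6% = 33%, and Redfern's stake falls to 0%.
Farida holds 33% of Sable, so Farida controls Sable.
Farida did not control Sable before and does after, so the clause is triggered.

Yes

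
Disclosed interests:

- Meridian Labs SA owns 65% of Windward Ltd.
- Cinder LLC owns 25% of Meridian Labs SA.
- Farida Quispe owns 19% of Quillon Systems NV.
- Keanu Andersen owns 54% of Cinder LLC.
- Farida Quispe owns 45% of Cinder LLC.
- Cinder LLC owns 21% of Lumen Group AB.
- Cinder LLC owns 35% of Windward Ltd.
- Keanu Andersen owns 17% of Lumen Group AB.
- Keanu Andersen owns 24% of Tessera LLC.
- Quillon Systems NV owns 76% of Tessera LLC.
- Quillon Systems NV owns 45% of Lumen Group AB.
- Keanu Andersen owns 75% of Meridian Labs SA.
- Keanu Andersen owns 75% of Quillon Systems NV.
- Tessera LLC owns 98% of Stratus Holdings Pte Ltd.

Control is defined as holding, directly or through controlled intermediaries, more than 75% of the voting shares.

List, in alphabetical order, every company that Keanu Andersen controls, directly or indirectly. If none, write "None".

None

Keanu's largest direct stake is 75% in Quillon, which does not meet the threshold.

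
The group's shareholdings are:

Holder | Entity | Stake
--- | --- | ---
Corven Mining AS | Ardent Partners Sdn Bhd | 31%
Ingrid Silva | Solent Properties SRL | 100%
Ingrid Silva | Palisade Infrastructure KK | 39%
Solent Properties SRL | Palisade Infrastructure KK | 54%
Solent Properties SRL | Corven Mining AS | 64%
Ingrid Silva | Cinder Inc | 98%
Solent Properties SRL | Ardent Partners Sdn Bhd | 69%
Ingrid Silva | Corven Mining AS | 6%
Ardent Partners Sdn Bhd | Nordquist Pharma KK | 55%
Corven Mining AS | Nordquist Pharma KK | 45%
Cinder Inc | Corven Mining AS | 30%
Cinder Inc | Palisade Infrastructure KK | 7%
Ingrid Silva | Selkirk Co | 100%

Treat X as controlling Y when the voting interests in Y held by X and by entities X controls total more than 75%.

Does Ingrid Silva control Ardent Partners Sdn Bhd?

Ingrid holds 98% of Cinder, so Ingrid controls Cinder.
Ingrid holds 100% of Solent, so Ingrid controls Solent.
Solent and Cinder and Ingrid together hold 64% + 30% + 6% = 100% of Corven, so Ingrid controls Corven.
Solent and Corven together hold 69% + 31% = 100% of Ardent, so Ingrid controls Ardent.

Yes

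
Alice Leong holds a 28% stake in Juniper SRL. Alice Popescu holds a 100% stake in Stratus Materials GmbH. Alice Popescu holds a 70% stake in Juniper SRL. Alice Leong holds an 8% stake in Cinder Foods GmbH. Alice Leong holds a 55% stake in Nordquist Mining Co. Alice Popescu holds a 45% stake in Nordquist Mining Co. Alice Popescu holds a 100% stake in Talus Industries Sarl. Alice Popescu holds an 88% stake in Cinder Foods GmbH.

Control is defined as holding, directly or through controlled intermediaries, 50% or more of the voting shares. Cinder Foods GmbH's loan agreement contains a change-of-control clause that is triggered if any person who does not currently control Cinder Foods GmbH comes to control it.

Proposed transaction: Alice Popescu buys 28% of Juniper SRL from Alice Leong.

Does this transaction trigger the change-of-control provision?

No

The purchase adds only to Alice Popescu's holdings (Alice Leong's stake shrinks), so Alice Popescu is the only person who could newly come to control Cinder.
Alice Popescu holds 88% of Cinder, so Alice Popescu controls Cinder.
So Alice Popescu already controls Cinder before the transaction.
After the purchase, Alice Popescu's direct stake in Juniper rises to 70% + 28% = 98%, and Alice Leong's stake falls to 0%.
Alice Popescu controlled Cinder already, so this is not a new person acquiring control; every other person's position is unchanged or reduced.
No new person acquires control, so the clause is not triggered.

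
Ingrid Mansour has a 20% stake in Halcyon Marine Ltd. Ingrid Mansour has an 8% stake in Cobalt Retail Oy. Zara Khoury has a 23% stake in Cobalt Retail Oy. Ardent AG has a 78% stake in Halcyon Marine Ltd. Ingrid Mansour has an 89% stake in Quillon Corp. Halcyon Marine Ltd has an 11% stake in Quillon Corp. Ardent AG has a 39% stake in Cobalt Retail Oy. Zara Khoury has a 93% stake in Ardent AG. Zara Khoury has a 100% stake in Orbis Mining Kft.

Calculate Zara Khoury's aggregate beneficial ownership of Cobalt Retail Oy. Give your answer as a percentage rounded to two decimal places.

59.27%

Zara reaches Cobalt along 2 paths.
Direct stake: 23% = 23%.
Via Ardent: 93% × 39% = 36.27%.
Total: 23% + 36.27% = 59.27%.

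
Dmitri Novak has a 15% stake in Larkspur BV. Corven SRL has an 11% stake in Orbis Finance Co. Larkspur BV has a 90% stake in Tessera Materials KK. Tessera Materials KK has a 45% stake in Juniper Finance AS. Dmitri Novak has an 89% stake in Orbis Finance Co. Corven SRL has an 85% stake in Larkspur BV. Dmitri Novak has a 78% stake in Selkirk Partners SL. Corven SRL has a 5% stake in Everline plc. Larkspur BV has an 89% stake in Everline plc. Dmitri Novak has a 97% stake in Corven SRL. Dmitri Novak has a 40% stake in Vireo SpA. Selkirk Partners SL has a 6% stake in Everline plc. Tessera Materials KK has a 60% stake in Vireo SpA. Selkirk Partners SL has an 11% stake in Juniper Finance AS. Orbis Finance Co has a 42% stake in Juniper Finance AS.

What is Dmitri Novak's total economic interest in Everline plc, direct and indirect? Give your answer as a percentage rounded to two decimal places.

96.26%

Dmitri reaches Everline along 4 paths.
Via Larkspur: 15% × 89% = 13.35%.
Via Corven → Larkspur: 97% × 85% × 89% = 73.3805%.
Via Corven: 97% × 5% = 4.85%.
Via Selkirk: 78% × 6% = 4.68%.
Total: 13.35% + 73.3805% + 4.85% + 4.68% = 96.2605%.
Rounded: 96.26%.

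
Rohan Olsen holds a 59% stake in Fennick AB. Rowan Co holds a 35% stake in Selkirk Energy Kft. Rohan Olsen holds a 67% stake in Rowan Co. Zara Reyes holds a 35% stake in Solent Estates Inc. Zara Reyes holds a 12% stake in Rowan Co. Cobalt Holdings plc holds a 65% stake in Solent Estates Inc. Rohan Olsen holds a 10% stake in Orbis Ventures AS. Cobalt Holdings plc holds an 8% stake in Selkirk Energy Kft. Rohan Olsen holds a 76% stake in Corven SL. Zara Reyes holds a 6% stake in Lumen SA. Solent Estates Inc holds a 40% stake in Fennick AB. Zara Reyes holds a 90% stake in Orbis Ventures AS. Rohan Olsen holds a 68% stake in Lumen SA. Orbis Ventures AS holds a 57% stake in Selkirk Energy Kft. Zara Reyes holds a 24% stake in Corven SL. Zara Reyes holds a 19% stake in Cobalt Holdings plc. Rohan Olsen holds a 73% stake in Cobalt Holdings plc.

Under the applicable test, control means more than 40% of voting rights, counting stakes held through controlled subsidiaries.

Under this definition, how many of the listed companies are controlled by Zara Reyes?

Zara holds 90% of Orbis, so Zara controls Orbis.
Orbis holds 57% of Selkirk, so Zara controls Selkirk.
No other company's threshold is met.
Zara controls 2 companies.

2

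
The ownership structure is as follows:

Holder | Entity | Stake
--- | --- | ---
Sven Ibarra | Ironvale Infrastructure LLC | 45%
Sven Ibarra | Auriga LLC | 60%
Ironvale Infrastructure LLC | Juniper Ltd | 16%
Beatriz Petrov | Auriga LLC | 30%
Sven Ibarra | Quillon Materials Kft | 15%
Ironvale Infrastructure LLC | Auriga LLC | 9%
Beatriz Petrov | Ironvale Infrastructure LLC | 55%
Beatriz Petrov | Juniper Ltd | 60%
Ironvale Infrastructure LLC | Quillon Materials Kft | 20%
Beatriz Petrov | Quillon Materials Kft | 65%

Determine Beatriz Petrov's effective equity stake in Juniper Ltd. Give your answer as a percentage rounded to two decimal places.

68.80%

Beatriz reaches Juniper along 2 paths.
Via Ironvale: 55% × 16% = 8.8%.
Direct stake: 60% = 60%.
Total: 8.8% + 60% = 68.8%.
Rounded: 68.80%.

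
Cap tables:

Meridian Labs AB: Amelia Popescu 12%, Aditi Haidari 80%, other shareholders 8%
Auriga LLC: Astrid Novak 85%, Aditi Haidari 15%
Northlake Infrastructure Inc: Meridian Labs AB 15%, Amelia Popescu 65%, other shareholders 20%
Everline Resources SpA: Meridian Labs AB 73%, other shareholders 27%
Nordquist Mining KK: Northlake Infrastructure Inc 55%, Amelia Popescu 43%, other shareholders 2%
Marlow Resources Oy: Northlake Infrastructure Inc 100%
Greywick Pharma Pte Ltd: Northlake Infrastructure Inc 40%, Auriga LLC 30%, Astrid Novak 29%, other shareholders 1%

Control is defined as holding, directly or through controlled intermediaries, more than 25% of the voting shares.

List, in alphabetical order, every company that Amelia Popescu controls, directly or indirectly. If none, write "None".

Greywick Pharma Pte Ltd, Marlow Resources Oy, Nordquist Mining KK, Northlake Infrastructure Inc

Amelia holds 65% of Northlake, so Amelia controls Northlake.
Northlake and Amelia together hold 55% + 43% = 98% of Nordquist, so Amelia controls Nordquist.
Northlake holds 100% of Marlow, so Amelia controls Marlow.
Northlake holds 40% of Greywick, so Amelia controls Greywick.
No other company's threshold is met.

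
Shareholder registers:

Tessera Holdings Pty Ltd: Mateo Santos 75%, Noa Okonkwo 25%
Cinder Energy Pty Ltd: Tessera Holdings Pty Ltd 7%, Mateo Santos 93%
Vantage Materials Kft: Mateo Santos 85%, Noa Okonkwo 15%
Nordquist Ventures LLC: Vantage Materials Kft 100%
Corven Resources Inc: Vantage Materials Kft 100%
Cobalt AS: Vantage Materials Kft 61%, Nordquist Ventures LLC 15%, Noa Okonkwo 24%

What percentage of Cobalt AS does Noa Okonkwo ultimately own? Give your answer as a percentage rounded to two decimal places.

Noa reaches Cobalt along 3 paths.
Via Vantage: 15% × 61% = 9.15%.
Via Vantage → Nordquist: 15% × 100% × 15% = 2.25%.
Direct stake: 24% = 24%.
Total: 9.15% + 2.25% + 24% = 35.4%.
Rounded: 35.40%.

35.40%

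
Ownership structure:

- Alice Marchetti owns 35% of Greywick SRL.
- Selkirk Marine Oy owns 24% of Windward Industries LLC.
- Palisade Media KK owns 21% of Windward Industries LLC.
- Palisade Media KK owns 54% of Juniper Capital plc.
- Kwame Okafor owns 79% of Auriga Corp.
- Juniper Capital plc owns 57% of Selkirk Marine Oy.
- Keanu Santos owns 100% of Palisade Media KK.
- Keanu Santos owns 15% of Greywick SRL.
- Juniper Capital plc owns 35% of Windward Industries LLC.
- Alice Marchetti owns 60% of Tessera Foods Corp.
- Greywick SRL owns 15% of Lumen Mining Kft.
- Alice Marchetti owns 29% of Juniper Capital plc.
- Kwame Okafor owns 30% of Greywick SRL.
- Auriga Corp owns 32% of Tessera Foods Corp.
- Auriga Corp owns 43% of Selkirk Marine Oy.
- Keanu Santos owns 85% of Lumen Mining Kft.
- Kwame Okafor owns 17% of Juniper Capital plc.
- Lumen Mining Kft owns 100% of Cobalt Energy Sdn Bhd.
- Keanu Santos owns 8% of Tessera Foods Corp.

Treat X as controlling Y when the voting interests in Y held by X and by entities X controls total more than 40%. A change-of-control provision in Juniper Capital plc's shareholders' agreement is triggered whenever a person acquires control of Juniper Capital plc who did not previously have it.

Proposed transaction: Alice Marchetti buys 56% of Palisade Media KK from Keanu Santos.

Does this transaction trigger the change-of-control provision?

Yes

The purchase adds only to Alice's holdings (Keanu's stake shrinks), so Alice is the only person who could newly come to control Juniper.
Alice holds 60% of Tessera, so Alice controls Tessera.
In Juniper, Alice's side holds only 29%, not > 40%.
So before the transaction, Alice does not control Juniper.
After the purchase, Alice holds 56% of Palisade directly, and Keanu's stake falls to 44%.
Alice holds 56% of Palisade, so Alice controls Palisade.
Palisade and Alice together hold 54% + 29% = 83% of Juniper, so Alice controls Juniper.
Alice did not control Juniper before and does after, so the clause is triggered.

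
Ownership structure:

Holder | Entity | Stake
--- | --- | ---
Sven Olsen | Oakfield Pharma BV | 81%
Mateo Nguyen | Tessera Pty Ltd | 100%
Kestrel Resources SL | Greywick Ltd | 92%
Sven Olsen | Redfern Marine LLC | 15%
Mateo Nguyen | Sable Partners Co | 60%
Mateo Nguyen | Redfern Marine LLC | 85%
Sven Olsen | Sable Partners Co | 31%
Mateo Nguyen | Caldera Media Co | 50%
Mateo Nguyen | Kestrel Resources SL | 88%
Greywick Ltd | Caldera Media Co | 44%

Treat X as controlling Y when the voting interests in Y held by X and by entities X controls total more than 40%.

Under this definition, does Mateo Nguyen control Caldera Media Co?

Yes

Mateo holds 88% of Kestrel, so Mateo controls Kestrel.
Kestrel holds 92% of Greywick, so Mateo controls Greywick.
Mateo and Greywick together hold 50% + 44% = 94% of Caldera, so Mateo controls Caldera.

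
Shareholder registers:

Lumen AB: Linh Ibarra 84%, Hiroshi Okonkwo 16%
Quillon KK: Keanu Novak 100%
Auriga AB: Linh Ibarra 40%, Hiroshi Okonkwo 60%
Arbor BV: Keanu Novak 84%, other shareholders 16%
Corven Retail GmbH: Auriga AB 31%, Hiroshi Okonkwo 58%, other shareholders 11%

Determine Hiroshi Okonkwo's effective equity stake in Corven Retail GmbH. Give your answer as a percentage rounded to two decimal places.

Hiroshi reaches Corven along 2 paths.
Via Auriga: 60% × 31% = 18.6%.
Direct stake: 58% = 58%.
Total: 18.6% + 58% = 76.6%.
Rounded: 76.60%.

76.60%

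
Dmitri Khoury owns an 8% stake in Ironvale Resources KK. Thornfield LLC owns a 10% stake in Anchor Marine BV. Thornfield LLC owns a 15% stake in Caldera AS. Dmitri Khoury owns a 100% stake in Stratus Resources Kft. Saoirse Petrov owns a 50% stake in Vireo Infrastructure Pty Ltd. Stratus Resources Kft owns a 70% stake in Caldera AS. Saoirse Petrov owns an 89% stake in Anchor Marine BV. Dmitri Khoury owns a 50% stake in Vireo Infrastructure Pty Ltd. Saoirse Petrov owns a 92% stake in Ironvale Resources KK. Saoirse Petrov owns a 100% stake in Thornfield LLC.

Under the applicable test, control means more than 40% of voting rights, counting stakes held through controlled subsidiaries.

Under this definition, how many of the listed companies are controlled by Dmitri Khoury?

3

Dmitri holds 100% of Stratus, so Dmitri controls Stratus.
Stratus holds 70% of Caldera, so Dmitri controls Caldera.
Dmitri holds 50% of Vireo, so Dmitri controls Vireo.
No other company's threshold is met.
Dmitri controls 3 companies.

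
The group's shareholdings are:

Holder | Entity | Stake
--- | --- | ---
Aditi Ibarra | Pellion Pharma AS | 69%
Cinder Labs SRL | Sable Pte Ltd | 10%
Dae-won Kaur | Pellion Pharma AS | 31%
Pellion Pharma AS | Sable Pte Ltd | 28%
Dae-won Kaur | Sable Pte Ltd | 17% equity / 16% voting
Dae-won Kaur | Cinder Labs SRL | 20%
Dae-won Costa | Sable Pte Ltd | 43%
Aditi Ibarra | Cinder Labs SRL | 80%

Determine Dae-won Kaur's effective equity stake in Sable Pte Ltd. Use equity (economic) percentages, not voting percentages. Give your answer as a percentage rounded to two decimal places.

Dae-won Kaur reaches Sable along 3 paths.
Via Pellion: 31% × 28% = 8.68%.
Direct stake: 17% = 17%.
Via Cinder: 20% × 10% = 2%.
Total: 8.68% + 17% + 2% = 27.68%.

27.68%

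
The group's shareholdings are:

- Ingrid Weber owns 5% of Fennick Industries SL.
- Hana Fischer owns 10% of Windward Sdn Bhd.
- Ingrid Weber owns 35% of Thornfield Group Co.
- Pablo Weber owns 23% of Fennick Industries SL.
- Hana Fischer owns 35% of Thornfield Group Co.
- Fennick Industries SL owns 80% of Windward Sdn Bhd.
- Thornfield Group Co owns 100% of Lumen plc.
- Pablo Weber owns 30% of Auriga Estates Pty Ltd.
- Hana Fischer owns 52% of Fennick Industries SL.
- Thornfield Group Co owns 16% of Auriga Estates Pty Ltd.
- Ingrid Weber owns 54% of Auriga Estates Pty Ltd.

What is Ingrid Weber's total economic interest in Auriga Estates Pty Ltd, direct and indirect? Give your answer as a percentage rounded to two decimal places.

Ingrid reaches Auriga along 2 paths.
Via Thornfield: 35% × 16% = 5.6%.
Direct stake: 54% = 54%.
Total: 5.6% + 54% = 59.6%.
Rounded: 59.60%.

59.60%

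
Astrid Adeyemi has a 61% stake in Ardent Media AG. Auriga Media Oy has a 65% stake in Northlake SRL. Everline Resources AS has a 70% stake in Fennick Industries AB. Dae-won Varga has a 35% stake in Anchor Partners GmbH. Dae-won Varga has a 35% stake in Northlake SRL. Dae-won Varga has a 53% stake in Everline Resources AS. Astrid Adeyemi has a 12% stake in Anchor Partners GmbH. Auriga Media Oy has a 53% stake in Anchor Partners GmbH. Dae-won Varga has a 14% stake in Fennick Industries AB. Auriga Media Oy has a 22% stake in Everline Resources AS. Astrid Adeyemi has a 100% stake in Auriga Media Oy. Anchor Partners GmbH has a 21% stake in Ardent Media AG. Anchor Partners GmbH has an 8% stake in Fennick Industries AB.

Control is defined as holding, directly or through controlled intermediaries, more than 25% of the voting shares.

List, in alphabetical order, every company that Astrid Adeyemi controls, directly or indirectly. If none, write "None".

Astrid holds 100% of Auriga, so Astrid controls Auriga.
Auriga and Astrid together hold 53% + 12% = 65% of Anchor, so Astrid controls Anchor.
Astrid and Anchor together hold 61% + 21% = 82% of Ardent, so Astrid controls Ardent.
Auriga holds 65% of Northlake, so Astrid controls Northlake.
No other company's threshold is met.

Anchor Partners GmbH, Ardent Media AG, Auriga Media Oy, Northlake SRL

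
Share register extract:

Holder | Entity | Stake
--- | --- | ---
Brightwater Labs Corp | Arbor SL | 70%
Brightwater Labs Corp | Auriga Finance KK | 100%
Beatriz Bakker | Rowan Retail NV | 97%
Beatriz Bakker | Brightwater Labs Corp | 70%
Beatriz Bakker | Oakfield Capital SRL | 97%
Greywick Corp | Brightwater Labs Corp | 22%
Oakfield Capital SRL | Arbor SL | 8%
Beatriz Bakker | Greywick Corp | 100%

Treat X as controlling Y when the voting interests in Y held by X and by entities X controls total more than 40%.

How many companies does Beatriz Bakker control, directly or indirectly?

6

Beatriz holds 97% of Oakfield, so Beatriz controls Oakfield.
Beatriz holds 97% of Rowan, so Beatriz controls Rowan.
Beatriz holds 100% of Greywick, so Beatriz controls Greywick.
Beatriz and Greywick together hold 70% + 22% = 92% of Brightwater, so Beatriz controls Brightwater.
Brightwater and Oakfield together hold 70% + 8% = 78% of Arbor, so Beatriz controls Arbor.
Brightwater holds 100% of Auriga, so Beatriz controls Auriga.
Beatriz controls 6 companies.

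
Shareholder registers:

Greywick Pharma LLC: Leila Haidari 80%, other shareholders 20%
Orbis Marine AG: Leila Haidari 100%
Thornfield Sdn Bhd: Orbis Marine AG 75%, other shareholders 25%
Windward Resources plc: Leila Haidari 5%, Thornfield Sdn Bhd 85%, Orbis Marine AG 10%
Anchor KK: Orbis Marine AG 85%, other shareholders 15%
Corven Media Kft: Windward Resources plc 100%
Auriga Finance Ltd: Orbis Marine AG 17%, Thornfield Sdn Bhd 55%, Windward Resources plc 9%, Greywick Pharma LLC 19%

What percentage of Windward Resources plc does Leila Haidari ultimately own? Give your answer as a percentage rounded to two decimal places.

Leila reaches Windward along 3 paths.
Direct stake: 5% = 5%.
Via Orbis → Thornfield: 100% × 75% × 85% = 63.75%.
Via Orbis: 100% × 10% = 10%.
Total: 5% + 63.75% + 10% = 78.75%.

78.75%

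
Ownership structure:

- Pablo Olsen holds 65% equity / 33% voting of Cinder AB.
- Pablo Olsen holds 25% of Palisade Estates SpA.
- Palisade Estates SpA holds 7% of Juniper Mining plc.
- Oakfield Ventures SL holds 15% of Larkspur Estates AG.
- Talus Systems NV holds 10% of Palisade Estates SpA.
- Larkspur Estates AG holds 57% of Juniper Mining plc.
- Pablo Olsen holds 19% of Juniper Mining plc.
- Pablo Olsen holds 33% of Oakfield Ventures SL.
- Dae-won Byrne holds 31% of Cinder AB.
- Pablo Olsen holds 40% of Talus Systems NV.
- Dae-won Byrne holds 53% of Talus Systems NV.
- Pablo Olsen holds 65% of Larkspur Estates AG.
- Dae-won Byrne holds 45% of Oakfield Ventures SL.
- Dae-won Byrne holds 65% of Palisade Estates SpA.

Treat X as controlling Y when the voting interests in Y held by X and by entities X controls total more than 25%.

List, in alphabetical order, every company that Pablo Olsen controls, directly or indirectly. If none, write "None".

Cinder AB, Juniper Mining plc, Larkspur Estates AG, Oakfield Ventures SL, Palisade Estates SpA, Talus Systems NV

Pablo holds 40% of Talus, so Pablo controls Talus.
Pablo holds 33% of Oakfield, so Pablo controls Oakfield.
Pablo holds 33% of Cinder, so Pablo controls Cinder.
Talus and Pablo together hold 10% + 25% = 35% of Palisade, so Pablo controls Palisade.
Oakfield and Pablo together hold 15% + 65% = 80% of Larkspur, so Pablo controls Larkspur.
Larkspur and Pablo and Palisade together hold 57% + 19% + 7% = 83% of Juniper, so Pablo controls Juniper.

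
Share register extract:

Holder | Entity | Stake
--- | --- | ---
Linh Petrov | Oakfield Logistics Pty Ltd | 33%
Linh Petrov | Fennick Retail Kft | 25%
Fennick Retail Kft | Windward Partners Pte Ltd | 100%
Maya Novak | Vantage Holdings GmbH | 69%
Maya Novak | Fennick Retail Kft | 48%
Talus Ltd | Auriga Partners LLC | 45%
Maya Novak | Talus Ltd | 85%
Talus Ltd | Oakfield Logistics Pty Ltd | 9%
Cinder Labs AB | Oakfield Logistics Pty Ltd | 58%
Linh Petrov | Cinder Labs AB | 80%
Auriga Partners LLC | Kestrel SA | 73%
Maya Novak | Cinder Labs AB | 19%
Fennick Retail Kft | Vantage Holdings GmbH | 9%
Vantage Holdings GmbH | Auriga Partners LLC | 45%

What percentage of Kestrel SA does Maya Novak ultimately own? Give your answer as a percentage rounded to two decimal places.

52.01%

Maya reaches Kestrel along 3 paths.
Via Vantage → Auriga: 69% × 45% × 73% = 22.6665%.
Via Fennick → Vantage → Auriga: 48% × 9% × 45% × 73% = 1.41912%.
Via Talus → Auriga: 85% × 45% × 73% = 27.9225%.
Total: 22.6665% + 1.41912% + 27.9225% = 52.00812%.
Rounded: 52.01%.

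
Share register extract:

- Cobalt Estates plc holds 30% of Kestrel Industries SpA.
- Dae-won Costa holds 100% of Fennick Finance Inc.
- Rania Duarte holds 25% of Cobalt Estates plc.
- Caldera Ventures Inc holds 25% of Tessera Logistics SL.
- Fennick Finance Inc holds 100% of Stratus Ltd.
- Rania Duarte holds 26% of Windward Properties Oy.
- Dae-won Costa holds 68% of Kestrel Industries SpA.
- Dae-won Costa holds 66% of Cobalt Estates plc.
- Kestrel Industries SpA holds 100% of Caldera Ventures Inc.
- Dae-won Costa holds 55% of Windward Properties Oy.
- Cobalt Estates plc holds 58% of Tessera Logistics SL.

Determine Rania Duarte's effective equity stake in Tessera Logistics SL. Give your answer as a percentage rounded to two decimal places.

16.38%

Rania reaches Tessera along 2 paths.
Via Cobalt: 25% × 58% = 14.5%.
Via Cobalt → Kestrel → Caldera: 25% × 30% × 100% × 25% = 1.875%.
Total: 14.5% + 1.875% = 16.375%.
Rounded: 16.38%.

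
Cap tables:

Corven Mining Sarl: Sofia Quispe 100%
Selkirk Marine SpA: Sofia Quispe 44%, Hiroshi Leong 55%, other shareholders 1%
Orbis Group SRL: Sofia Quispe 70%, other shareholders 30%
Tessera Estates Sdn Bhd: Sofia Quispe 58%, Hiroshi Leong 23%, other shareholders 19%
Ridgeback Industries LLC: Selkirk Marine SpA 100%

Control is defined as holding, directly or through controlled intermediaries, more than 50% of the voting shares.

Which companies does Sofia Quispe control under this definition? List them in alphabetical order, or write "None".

Sofia holds 100% of Corven, so Sofia controls Corven.
Sofia holds 70% of Orbis, so Sofia controls Orbis.
Sofia holds 58% of Tessera, so Sofia controls Tessera.
No other company's threshold is met.

Corven Mining Sarl, Orbis Group SRL, Tessera Estates Sdn Bhd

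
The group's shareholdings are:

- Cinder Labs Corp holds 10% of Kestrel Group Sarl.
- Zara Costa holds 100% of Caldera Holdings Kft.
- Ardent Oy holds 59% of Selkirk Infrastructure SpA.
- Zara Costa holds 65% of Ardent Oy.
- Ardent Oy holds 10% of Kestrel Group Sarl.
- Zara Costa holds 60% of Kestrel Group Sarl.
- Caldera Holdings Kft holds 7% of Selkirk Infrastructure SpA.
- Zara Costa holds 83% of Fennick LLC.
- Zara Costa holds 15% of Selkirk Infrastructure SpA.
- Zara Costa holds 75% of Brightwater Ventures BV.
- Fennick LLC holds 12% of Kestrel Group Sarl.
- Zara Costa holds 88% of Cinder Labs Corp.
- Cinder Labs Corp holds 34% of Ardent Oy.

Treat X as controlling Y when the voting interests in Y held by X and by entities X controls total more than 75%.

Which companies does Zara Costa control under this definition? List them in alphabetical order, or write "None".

Zara holds 88% of Cinder, so Zara controls Cinder.
Zara holds 100% of Caldera, so Zara controls Caldera.
Zara holds 83% of Fennick, so Zara controls Fennick.
Zara and Cinder together hold 65% + 34% = 99% of Ardent, so Zara controls Ardent.
Cinder and Zara and Ardent and Fennick together hold 10% + 60% + 10% + 12% = 92% of Kestrel, so Zara controls Kestrel.
Zara and Caldera and Ardent together hold 15% + 7% + 59% = 81% of Selkirk, so Zara controls Selkirk.
No other company's threshold is met.

Ardent Oy, Caldera Holdings Kft, Cinder Labs Corp, Fennick LLC, Kestrel Group Sarl, Selkirk Infrastructure SpA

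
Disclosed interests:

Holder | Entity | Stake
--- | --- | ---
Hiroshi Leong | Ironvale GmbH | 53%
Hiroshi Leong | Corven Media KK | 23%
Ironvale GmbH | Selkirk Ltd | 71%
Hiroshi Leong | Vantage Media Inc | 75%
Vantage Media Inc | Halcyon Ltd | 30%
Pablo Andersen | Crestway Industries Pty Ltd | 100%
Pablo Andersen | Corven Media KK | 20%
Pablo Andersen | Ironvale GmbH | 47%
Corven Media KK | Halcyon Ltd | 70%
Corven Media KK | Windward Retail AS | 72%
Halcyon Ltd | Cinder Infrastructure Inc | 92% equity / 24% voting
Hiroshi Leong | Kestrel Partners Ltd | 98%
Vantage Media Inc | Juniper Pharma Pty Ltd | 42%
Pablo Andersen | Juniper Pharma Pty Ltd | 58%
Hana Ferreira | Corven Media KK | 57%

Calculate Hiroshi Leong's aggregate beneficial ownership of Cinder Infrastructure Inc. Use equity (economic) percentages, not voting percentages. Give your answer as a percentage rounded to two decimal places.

35.51%

Hiroshi reaches Cinder along 2 paths.
Via Vantage → Halcyon: 75% × 30% × 92% = 20.7%.
Via Corven → Halcyon: 23% × 70% × 92% = 14.812%.
Total: 20.7% + 14.812% = 35.512%.
Rounded: 35.51%.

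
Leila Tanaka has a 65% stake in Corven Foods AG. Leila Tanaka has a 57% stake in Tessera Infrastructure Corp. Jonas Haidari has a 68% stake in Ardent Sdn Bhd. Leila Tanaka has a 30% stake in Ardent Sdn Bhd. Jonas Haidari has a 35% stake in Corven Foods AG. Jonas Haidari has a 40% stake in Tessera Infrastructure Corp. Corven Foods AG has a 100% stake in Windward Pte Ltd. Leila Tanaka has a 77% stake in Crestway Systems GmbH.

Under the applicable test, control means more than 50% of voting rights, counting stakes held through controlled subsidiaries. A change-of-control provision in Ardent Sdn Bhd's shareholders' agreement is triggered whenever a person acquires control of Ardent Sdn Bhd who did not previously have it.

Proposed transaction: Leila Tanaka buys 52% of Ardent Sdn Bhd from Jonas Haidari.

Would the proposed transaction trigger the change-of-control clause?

The purchase adds only to Leila's holdings (Jonas's stake shrinks), so Leila is the only person who could newly come to control Ardent.
Leila holds 77% of Crestway, so Leila controls Crestway.
Leila holds 57% of Tessera, so Leila controls Tessera.
Leila holds 65% of Corven, so Leila controls Corven.
Corven holds 100% of Windward, so Leila controls Windward.
In Ardent, Leila's side holds only 30%, not > 50%.
So before the transaction, Leila does not control Ardent.
After the purchase, Leila's direct stake in Ardent rises to 30% + 52% = 82%, and Jonas's stake falls to 16%.
Leila holds 82% of Ardent, so Leila controls Ardent.
Leila did not control Ardent before and does after, so the clause is triggered.

Yes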